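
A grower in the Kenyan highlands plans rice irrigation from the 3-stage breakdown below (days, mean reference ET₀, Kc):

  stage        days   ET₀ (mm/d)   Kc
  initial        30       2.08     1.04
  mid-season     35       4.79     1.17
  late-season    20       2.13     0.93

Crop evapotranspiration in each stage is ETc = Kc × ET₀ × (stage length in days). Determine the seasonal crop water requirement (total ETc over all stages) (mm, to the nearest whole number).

initial: 1.04 × 2.08 × 30 = 64.90 mm
mid-season: 1.17 × 4.79 × 35 = 196.15 mm
late-season: 0.93 × 2.13 × 20 = 39.62 mm
Seasonal total = 300.67 mm

301 mm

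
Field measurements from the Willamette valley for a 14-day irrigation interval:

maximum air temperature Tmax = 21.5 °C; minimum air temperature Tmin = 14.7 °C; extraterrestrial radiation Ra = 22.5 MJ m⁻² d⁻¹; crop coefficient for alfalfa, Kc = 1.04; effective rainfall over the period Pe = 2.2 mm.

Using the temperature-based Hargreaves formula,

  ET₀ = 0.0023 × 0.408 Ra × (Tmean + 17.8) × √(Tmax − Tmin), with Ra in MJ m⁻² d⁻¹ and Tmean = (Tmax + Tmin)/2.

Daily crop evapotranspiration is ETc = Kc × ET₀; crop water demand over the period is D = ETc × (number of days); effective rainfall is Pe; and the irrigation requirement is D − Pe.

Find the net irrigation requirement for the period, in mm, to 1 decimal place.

Tmean = (21.5 + 14.7)/2 = 18.10 °C
0.408 Ra = 0.408 × 22.5 = 9.1800 mm/d equivalent
ET₀ = 0.0023 × 9.1800 × (18.10 + 17.8) × √6.8 = 0.0023 × 9.1800 × 35.90 × 2.6077 = 1.9766 mm/d
ETc = Kc × ET₀ = 1.04 × 1.9766 = 2.0557 mm/d
Crop demand D = ETc × 14 d = 2.0557 × 14 = 28.780 mm
D − Pe = 28.780 − 2.2 = 26.580 mm

26.6 mm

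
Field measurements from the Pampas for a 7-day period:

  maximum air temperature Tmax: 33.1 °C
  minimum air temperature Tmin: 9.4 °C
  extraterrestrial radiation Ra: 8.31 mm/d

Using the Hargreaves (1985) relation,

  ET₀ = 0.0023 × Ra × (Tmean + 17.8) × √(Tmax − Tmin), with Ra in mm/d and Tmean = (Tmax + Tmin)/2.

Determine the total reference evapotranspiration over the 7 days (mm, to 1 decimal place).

25.4 mm

Tmean = (33.1 + 9.4)/2 = 21.25 °C
ET₀ = 0.0023 × 8.31 × (21.25 + 17.8) × √23.7 = 0.0023 × 8.31 × 39.05 × 4.8683 = 3.6335 mm/d
Over 7 days: 3.6335 × 7 = 25.435 mm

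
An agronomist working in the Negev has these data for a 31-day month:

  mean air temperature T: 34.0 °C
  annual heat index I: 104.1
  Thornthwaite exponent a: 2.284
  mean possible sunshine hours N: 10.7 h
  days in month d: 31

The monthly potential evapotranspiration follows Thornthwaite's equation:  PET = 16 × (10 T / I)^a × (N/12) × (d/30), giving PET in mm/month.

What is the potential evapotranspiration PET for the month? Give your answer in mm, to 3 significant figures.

220 mm

10T/I = 10 × 34.0 / 104.1 = 3.2661
(10T/I)^a = 3.2661^2.284 = 14.9294
Uncorrected PET = 16 × 14.9294 = 238.870 mm
Correction = (N/12)(d/30) = (10.7/12)(31/30) = 0.9214
PET = 238.870 × 0.9214 = 220.095 mm/month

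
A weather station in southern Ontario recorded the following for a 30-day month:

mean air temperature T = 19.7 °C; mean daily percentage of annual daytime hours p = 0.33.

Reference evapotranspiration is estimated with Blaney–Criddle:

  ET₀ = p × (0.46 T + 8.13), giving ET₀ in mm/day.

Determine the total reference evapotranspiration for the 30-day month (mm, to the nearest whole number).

ET₀ = 0.33 × (0.46 × 19.7 + 8.13) = 0.33 × 17.192 = 5.6734 mm/d
Monthly total = 5.6734 × 30 = 170.202 mm

170 mm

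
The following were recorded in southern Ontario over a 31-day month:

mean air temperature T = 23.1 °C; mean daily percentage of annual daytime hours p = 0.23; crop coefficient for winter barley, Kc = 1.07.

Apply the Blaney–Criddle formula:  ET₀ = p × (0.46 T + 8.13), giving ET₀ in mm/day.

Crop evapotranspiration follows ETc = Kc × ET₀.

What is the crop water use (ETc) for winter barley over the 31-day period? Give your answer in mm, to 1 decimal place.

ET₀ = 0.23 × (0.46 × 23.1 + 8.13) = 0.23 × 18.756 = 4.3139 mm/d
ETc = Kc × ET₀ = 1.07 × 4.3139 = 4.6159 mm/d
Over 31 days: 4.6159 × 31 = 143.093 mm

143.1 mm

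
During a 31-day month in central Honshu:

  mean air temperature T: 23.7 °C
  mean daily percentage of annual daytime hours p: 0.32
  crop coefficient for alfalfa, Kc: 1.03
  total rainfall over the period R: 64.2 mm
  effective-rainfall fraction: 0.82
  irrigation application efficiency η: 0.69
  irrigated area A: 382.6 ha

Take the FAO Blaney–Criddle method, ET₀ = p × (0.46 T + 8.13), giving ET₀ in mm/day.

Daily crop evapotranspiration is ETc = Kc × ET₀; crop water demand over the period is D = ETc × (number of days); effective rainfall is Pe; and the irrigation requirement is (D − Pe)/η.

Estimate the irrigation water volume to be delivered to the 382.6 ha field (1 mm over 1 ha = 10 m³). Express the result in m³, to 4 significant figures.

786400 m³

ET₀ = 0.32 × (0.46 × 23.7 + 8.13) = 0.32 × 19.032 = 6.0902 mm/d
ETc = Kc × ET₀ = 1.03 × 6.0902 = 6.2729 mm/d
Crop demand D = ETc × 31 d = 6.2729 × 31 = 194.460 mm
Pe = 0.82 × 64.2 = 52.644 mm
D − Pe = 194.460 − 52.644 = 141.816 mm
Gross irrigation = 141.816 / 0.69 = 205.530 mm
Volume = 205.530 mm × 382.6 ha × 10 = 786357.8 m³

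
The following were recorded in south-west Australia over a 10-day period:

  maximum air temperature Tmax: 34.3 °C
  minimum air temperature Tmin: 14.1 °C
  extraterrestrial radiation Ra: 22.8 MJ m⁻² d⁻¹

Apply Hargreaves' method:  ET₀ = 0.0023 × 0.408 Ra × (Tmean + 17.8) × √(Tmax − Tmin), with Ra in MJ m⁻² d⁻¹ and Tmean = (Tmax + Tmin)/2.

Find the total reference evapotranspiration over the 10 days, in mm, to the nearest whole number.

Tmean = (34.3 + 14.1)/2 = 24.20 °C
0.408 Ra = 0.408 × 22.8 = 9.3024 mm/d equivalent
ET₀ = 0.0023 × 9.3024 × (24.20 + 17.8) × √20.2 = 0.0023 × 9.3024 × 42.00 × 4.4944 = 4.0387 mm/d
Over 10 days: 4.0387 × 10 = 40.387 mm

40 mm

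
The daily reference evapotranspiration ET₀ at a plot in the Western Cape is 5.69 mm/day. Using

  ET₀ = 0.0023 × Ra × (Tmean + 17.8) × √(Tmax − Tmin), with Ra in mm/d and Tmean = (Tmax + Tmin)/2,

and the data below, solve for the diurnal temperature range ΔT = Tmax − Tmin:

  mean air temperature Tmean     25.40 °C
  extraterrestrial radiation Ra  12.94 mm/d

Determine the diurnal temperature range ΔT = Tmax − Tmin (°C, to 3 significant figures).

19.6 °C

√ΔT = ET₀ / [0.0023 × Ra × (Tmean+17.8)] = 5.69 / (0.0023 × 12.94 × 43.20) = 4.4255
ΔT = 4.4255² = 19.585 °C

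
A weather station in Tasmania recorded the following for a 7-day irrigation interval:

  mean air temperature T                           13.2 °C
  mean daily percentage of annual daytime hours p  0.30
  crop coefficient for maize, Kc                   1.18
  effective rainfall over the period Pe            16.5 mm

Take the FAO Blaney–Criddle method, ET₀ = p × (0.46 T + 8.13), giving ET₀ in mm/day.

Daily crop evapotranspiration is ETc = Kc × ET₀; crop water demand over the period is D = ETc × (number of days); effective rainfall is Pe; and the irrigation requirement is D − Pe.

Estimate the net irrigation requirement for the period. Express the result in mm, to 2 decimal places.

ET₀ = 0.30 × (0.46 × 13.2 + 8.13) = 0.30 × 14.202 = 4.2606 mm/d
ETc = Kc × ET₀ = 1.18 × 4.2606 = 5.0275 mm/d
Crop demand D = ETc × 7 d = 5.0275 × 7 = 35.193 mm
D − Pe = 35.193 − 16.5 = 18.693 mm

18.69 mm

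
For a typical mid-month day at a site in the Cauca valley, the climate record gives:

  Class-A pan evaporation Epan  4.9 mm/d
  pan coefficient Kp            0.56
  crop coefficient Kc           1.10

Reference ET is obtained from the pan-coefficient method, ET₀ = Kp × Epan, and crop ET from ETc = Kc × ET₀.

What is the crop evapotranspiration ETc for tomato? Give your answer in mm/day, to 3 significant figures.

3.02 mm/day

ET₀ = 0.56 × 4.9 = 2.7440 mm/d
ETc = Kc × ET₀ = 1.10 × 2.7440 = 3.0184 mm/d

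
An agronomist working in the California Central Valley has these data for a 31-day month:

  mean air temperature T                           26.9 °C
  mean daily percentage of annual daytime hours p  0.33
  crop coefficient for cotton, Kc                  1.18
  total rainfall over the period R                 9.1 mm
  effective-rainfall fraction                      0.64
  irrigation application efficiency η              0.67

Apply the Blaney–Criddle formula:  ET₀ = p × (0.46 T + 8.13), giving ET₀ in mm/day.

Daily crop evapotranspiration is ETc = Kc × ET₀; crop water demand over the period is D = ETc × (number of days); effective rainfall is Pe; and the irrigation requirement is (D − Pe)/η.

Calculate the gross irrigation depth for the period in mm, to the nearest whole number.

ET₀ = 0.33 × (0.46 × 26.9 + 8.13) = 0.33 × 20.504 = 6.7663 mm/d
ETc = Kc × ET₀ = 1.18 × 6.7663 = 7.9842 mm/d
Crop demand D = ETc × 31 d = 7.9842 × 31 = 247.510 mm
Pe = 0.64 × 9.1 = 5.824 mm
D − Pe = 247.510 − 5.824 = 241.686 mm
Gross irrigation = 241.686 / 0.67 = 360.725 mm

361 mm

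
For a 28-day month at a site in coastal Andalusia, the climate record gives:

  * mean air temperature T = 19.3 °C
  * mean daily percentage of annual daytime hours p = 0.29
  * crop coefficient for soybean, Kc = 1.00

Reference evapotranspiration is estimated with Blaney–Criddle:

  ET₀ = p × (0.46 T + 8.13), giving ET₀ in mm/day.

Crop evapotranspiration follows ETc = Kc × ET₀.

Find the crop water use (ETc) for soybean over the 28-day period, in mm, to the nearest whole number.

ET₀ = 0.29 × (0.46 × 19.3 + 8.13) = 0.29 × 17.008 = 4.9323 mm/d
ETc = Kc × ET₀ = 1.00 × 4.9323 = 4.9323 mm/d
Over 28 days: 4.9323 × 28 = 138.104 mm

138 mm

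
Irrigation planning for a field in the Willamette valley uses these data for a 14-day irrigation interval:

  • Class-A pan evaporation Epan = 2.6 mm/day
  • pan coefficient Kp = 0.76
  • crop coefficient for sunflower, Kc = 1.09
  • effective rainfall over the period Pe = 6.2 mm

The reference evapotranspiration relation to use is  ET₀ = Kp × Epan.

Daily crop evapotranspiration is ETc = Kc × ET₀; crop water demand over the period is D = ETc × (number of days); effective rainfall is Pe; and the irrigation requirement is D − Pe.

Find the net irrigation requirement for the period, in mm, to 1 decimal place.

24.0 mm

ET₀ = 0.76 × 2.6 = 1.9760 mm/d
ETc = Kc × ET₀ = 1.09 × 1.9760 = 2.1538 mm/d
Crop demand D = ETc × 14 d = 2.1538 × 14 = 30.153 mm
D − Pe = 30.153 − 6.2 = 23.953 mm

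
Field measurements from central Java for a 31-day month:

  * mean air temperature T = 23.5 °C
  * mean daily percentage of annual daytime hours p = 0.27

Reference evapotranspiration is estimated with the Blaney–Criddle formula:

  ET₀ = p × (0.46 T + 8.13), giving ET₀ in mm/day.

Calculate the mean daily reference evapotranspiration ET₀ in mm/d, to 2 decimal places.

5.11 mm/d

ET₀ = 0.27 × (0.46 × 23.5 + 8.13) = 0.27 × 18.940 = 5.1138 mm/d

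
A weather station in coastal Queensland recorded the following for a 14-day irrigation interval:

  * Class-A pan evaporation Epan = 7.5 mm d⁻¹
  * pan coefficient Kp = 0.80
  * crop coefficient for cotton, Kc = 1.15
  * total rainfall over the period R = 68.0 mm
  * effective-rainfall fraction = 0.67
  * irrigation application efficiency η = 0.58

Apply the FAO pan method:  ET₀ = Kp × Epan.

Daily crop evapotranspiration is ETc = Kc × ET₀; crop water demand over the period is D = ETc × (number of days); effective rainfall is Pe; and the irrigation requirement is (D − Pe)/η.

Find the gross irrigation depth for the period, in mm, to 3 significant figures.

88.0 mm

ET₀ = 0.80 × 7.5 = 6.0000 mm/d
ETc = Kc × ET₀ = 1.15 × 6.0000 = 6.9000 mm/d
Crop demand D = ETc × 14 d = 6.9000 × 14 = 96.600 mm
Pe = 0.67 × 68.0 = 45.560 mm
D − Pe = 96.600 − 45.560 = 51.040 mm
Gross irrigation = 51.040 / 0.58 = 88.000 mm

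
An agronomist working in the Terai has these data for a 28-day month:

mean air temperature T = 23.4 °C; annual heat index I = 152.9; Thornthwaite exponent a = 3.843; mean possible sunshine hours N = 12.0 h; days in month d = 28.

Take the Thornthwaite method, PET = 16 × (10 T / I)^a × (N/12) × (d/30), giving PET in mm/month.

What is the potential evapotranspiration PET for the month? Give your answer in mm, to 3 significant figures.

10T/I = 10 × 23.4 / 152.9 = 1.5304
(10T/I)^a = 1.5304^3.843 = 5.1310
Uncorrected PET = 16 × 5.1310 = 82.096 mm
Correction = (N/12)(d/30) = (12.0/12)(28/30) = 0.9333
PET = 82.096 × 0.9333 = 76.620 mm/month

76.6 mm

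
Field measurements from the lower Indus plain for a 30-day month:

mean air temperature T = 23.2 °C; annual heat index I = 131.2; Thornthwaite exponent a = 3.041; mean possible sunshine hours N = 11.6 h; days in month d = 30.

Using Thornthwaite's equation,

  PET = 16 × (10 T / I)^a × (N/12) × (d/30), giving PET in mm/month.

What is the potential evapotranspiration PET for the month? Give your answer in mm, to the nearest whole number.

88 mm

10T/I = 10 × 23.2 / 131.2 = 1.7683
(10T/I)^a = 1.7683^3.041 = 5.6600
Uncorrected PET = 16 × 5.6600 = 90.560 mm
Correction = (N/12)(d/30) = (11.6/12)(30/30) = 0.9667
PET = 90.560 × 0.9667 = 87.544 mm/month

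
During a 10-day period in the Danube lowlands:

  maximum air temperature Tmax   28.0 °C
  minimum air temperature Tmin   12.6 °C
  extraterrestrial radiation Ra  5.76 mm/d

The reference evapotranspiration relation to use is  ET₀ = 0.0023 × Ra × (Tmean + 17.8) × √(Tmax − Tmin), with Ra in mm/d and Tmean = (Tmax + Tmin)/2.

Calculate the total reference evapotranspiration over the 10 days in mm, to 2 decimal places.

19.81 mm

Tmean = (28.0 + 12.6)/2 = 20.30 °C
ET₀ = 0.0023 × 5.76 × (20.30 + 17.8) × √15.4 = 0.0023 × 5.76 × 38.10 × 3.9243 = 1.9808 mm/d
Over 10 days: 1.9808 × 10 = 19.808 mm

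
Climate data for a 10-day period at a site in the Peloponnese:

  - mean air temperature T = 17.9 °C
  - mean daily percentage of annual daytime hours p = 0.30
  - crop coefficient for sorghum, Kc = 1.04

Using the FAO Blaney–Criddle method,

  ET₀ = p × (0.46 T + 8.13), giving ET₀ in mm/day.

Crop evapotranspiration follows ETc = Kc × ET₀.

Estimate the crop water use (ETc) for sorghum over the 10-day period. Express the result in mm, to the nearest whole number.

ET₀ = 0.30 × (0.46 × 17.9 + 8.13) = 0.30 × 16.364 = 4.9092 mm/d
ETc = Kc × ET₀ = 1.04 × 4.9092 = 5.1056 mm/d
Over 10 days: 5.1056 × 10 = 51.056 mm

51 mm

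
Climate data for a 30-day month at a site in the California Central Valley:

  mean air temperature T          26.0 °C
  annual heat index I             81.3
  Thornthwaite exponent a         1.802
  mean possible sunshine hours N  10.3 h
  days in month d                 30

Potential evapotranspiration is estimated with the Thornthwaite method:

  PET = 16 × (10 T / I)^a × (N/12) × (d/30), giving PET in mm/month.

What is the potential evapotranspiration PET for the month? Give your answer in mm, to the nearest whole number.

112 mm

10T/I = 10 × 26.0 / 81.3 = 3.1980
(10T/I)^a = 3.1980^1.802 = 8.1244
Uncorrected PET = 16 × 8.1244 = 129.990 mm
Correction = (N/12)(d/30) = (10.3/12)(30/30) = 0.8583
PET = 129.990 × 0.8583 = 111.570 mm/month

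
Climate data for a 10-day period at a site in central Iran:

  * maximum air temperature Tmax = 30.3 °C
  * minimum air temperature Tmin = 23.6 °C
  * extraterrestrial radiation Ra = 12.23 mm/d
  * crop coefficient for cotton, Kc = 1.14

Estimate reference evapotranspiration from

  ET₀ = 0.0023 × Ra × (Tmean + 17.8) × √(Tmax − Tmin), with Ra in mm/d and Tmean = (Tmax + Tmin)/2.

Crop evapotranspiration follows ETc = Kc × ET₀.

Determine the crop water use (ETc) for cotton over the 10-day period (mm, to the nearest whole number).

37 mm

Tmean = (30.3 + 23.6)/2 = 26.95 °C
ET₀ = 0.0023 × 12.23 × (26.95 + 17.8) × √6.7 = 0.0023 × 12.23 × 44.75 × 2.5884 = 3.2582 mm/d
ETc = Kc × ET₀ = 1.14 × 3.2582 = 3.7143 mm/d
Over 10 days: 3.7143 × 10 = 37.143 mm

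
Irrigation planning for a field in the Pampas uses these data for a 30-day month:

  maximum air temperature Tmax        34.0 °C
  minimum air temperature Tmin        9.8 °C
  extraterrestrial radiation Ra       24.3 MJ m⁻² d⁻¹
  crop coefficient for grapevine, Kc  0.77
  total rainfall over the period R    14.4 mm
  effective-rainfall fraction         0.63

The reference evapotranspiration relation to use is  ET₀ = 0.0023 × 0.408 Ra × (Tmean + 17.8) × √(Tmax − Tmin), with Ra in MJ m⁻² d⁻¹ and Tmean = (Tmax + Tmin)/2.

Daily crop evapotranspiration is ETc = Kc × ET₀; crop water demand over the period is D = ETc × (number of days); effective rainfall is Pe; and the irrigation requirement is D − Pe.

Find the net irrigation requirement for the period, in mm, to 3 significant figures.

93.8 mm

Tmean = (34.0 + 9.8)/2 = 21.90 °C
0.408 Ra = 0.408 × 24.3 = 9.9144 mm/d equivalent
ET₀ = 0.0023 × 9.9144 × (21.90 + 17.8) × √24.2 = 0.0023 × 9.9144 × 39.70 × 4.9193 = 4.4534 mm/d
ETc = Kc × ET₀ = 0.77 × 4.4534 = 3.4291 mm/d
Crop demand D = ETc × 30 d = 3.4291 × 30 = 102.873 mm
Pe = 0.63 × 14.4 = 9.072 mm
D − Pe = 102.873 − 9.072 = 93.801 mm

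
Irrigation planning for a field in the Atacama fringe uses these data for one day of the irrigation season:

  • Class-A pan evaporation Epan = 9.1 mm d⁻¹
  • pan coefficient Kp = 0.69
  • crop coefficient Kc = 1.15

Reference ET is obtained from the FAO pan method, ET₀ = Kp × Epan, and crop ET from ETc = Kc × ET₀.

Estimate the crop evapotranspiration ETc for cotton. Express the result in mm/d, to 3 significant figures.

7.22 mm/d

ET₀ = 0.69 × 9.1 = 6.2790 mm/d
ETc = Kc × ET₀ = 1.15 × 6.2790 = 7.2209 mm/d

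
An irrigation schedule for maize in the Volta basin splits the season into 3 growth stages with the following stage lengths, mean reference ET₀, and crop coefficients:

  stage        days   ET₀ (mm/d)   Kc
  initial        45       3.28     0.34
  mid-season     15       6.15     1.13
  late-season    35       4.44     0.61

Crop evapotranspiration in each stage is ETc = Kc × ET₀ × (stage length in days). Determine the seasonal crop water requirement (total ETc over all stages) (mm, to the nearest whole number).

initial: 0.34 × 3.28 × 45 = 50.18 mm
mid-season: 1.13 × 6.15 × 15 = 104.24 mm
late-season: 0.61 × 4.44 × 35 = 94.79 mm
Seasonal total = 249.21 mm

249 mm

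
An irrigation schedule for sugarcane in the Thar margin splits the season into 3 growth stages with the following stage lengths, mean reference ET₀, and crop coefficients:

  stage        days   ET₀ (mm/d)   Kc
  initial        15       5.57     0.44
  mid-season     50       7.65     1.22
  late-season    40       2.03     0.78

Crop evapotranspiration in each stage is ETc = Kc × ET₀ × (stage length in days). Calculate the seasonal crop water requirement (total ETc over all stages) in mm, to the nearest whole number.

567 mm

initial: 0.44 × 5.57 × 15 = 36.76 mm
mid-season: 1.22 × 7.65 × 50 = 466.65 mm
late-season: 0.78 × 2.03 × 40 = 63.34 mm
Seasonal total = 566.75 mm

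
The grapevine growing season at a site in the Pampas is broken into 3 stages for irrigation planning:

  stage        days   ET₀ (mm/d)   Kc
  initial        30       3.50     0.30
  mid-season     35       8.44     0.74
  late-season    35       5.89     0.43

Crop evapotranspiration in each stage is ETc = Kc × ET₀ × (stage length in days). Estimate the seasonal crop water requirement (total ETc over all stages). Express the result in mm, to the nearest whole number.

339 mm

initial: 0.30 × 3.50 × 30 = 31.50 mm
mid-season: 0.74 × 8.44 × 35 = 218.60 mm
late-season: 0.43 × 5.89 × 35 = 88.64 mm
Seasonal total = 338.74 mm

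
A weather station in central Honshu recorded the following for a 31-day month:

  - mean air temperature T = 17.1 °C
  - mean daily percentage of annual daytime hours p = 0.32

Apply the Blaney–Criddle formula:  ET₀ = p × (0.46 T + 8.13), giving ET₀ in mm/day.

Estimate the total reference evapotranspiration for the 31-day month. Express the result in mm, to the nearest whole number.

ET₀ = 0.32 × (0.46 × 17.1 + 8.13) = 0.32 × 15.996 = 5.1187 mm/d
Monthly total = 5.1187 × 31 = 158.680 mm

159 mm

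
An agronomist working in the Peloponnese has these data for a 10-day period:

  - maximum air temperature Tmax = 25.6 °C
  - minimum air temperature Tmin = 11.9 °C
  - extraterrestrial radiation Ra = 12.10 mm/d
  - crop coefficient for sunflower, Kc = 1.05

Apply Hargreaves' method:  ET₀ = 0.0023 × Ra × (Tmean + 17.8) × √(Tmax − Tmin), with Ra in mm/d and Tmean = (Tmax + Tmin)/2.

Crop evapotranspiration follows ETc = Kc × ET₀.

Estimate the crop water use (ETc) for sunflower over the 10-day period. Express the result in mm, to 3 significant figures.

39.5 mm

Tmean = (25.6 + 11.9)/2 = 18.75 °C
ET₀ = 0.0023 × 12.10 × (18.75 + 17.8) × √13.7 = 0.0023 × 12.10 × 36.55 × 3.7014 = 3.7650 mm/d
ETc = Kc × ET₀ = 1.05 × 3.7650 = 3.9533 mm/d
Over 10 days: 3.9533 × 10 = 39.533 mm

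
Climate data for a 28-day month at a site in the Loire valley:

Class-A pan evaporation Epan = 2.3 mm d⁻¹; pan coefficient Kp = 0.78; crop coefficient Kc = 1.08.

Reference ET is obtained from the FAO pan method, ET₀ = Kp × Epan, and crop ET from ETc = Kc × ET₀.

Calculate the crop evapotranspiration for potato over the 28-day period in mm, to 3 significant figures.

54.3 mm

ET₀ = 0.78 × 2.3 = 1.7940 mm/d
ETc = Kc × ET₀ = 1.08 × 1.7940 = 1.9375 mm/d
Over 28 days: 1.9375 × 28 = 54.250 mm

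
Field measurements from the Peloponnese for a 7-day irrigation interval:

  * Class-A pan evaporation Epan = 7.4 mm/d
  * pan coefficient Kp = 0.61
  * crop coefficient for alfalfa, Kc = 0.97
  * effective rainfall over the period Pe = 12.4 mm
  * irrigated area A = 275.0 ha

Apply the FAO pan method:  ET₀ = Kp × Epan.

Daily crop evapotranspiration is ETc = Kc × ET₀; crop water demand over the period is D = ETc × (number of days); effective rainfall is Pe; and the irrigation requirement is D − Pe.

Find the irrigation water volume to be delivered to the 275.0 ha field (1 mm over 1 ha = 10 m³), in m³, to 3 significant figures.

50200 m³

ET₀ = 0.61 × 7.4 = 4.5140 mm/d
ETc = Kc × ET₀ = 0.97 × 4.5140 = 4.3786 mm/d
Crop demand D = ETc × 7 d = 4.3786 × 7 = 30.650 mm
D − Pe = 30.650 − 12.4 = 18.250 mm
Volume = 18.250 mm × 275.0 ha × 10 = 50187.5 m³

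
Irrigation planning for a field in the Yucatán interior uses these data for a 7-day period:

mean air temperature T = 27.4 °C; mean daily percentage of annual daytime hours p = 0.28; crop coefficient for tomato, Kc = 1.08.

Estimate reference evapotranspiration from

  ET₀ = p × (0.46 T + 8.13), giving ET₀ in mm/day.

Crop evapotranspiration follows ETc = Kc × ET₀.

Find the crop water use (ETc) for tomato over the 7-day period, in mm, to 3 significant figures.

ET₀ = 0.28 × (0.46 × 27.4 + 8.13) = 0.28 × 20.734 = 5.8055 mm/d
ETc = Kc × ET₀ = 1.08 × 5.8055 = 6.2699 mm/d
Over 7 days: 6.2699 × 7 = 43.889 mm

43.9 mm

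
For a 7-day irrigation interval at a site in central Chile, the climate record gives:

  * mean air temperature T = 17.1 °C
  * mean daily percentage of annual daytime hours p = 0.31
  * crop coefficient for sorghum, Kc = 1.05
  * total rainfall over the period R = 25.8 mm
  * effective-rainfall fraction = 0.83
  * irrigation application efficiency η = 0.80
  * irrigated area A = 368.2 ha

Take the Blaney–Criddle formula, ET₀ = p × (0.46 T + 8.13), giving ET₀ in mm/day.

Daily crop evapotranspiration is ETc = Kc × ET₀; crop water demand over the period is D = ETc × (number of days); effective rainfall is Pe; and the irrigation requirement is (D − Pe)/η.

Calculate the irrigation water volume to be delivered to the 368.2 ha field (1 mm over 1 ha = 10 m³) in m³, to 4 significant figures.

69190 m³

ET₀ = 0.31 × (0.46 × 17.1 + 8.13) = 0.31 × 15.996 = 4.9588 mm/d
ETc = Kc × ET₀ = 1.05 × 4.9588 = 5.2067 mm/d
Crop demand D = ETc × 7 d = 5.2067 × 7 = 36.447 mm
Pe = 0.83 × 25.8 = 21.414 mm
D − Pe = 36.447 − 21.414 = 15.033 mm
Gross irrigation = 15.033 / 0.80 = 18.791 mm
Volume = 18.791 mm × 368.2 ha × 10 = 69188.5 m³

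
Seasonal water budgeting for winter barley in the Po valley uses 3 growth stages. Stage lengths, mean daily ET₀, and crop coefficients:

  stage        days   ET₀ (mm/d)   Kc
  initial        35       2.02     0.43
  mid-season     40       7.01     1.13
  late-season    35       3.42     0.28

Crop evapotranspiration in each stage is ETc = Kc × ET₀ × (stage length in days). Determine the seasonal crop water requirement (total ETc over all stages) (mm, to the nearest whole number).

381 mm

initial: 0.43 × 2.02 × 35 = 30.40 mm
mid-season: 1.13 × 7.01 × 40 = 316.85 mm
late-season: 0.28 × 3.42 × 35 = 33.52 mm
Seasonal total = 380.77 mm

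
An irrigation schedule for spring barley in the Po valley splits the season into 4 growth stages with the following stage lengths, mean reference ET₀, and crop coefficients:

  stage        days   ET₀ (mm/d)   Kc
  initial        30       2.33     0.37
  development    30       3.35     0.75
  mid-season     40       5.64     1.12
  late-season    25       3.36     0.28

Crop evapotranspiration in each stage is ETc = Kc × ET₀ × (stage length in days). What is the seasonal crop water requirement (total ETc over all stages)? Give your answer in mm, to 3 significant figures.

377 mm

initial: 0.37 × 2.33 × 30 = 25.86 mm
development: 0.75 × 3.35 × 30 = 75.38 mm
mid-season: 1.12 × 5.64 × 40 = 252.67 mm
late-season: 0.28 × 3.36 × 25 = 23.52 mm
Seasonal total = 377.43 mm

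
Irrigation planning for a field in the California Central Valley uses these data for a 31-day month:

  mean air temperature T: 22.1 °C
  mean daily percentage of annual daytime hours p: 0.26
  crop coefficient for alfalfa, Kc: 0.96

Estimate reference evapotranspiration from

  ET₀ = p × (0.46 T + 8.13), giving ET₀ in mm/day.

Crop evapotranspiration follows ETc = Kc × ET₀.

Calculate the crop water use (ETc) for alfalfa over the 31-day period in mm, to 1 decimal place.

ET₀ = 0.26 × (0.46 × 22.1 + 8.13) = 0.26 × 18.296 = 4.7570 mm/d
ETc = Kc × ET₀ = 0.96 × 4.7570 = 4.5667 mm/d
Over 31 days: 4.5667 × 31 = 141.568 mm

141.6 mm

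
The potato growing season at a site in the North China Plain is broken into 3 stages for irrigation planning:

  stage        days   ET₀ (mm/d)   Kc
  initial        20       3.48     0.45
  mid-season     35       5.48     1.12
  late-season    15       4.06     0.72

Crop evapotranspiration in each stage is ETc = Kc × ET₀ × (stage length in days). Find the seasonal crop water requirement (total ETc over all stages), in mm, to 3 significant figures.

initial: 0.45 × 3.48 × 20 = 31.32 mm
mid-season: 1.12 × 5.48 × 35 = 214.82 mm
late-season: 0.72 × 4.06 × 15 = 43.85 mm
Seasonal total = 289.99 mm

290 mm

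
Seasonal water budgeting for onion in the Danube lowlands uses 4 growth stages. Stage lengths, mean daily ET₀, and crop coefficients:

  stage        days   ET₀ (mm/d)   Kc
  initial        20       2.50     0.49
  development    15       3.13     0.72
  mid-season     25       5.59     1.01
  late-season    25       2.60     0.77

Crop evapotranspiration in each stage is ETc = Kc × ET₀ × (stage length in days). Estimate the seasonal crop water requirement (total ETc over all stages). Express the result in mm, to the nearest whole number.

initial: 0.49 × 2.50 × 20 = 24.50 mm
development: 0.72 × 3.13 × 15 = 33.80 mm
mid-season: 1.01 × 5.59 × 25 = 141.15 mm
late-season: 0.77 × 2.60 × 25 = 50.05 mm
Seasonal total = 249.50 mm

250 mm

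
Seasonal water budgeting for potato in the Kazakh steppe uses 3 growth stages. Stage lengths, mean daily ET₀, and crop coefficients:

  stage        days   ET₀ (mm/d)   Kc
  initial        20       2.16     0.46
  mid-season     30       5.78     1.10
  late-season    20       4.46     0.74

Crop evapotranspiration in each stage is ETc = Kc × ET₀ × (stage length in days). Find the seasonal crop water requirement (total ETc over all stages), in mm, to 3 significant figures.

initial: 0.46 × 2.16 × 20 = 19.87 mm
mid-season: 1.10 × 5.78 × 30 = 190.74 mm
late-season: 0.74 × 4.46 × 20 = 66.01 mm
Seasonal total = 276.62 mm

277 mm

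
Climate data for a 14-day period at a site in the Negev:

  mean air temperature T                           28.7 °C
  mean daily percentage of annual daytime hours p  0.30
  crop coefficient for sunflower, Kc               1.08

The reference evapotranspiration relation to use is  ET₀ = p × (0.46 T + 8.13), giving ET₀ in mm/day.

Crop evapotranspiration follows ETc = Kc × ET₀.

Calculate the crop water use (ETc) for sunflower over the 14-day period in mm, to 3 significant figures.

ET₀ = 0.30 × (0.46 × 28.7 + 8.13) = 0.30 × 21.332 = 6.3996 mm/d
ETc = Kc × ET₀ = 1.08 × 6.3996 = 6.9116 mm/d
Over 14 days: 6.9116 × 14 = 96.762 mm

96.8 mm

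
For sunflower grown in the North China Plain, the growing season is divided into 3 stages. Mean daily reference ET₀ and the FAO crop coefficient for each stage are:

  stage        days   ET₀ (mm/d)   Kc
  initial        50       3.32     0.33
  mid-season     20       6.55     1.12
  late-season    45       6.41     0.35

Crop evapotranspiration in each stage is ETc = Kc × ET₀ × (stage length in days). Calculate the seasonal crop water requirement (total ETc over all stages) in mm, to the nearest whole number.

302 mm

initial: 0.33 × 3.32 × 50 = 54.78 mm
mid-season: 1.12 × 6.55 × 20 = 146.72 mm
late-season: 0.35 × 6.41 × 45 = 100.96 mm
Seasonal total = 302.46 mm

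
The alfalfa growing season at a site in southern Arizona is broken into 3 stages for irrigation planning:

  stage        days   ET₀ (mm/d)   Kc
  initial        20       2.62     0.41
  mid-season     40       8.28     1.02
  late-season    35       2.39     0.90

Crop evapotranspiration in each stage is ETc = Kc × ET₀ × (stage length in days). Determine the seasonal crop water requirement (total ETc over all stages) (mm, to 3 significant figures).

435 mm

initial: 0.41 × 2.62 × 20 = 21.48 mm
mid-season: 1.02 × 8.28 × 40 = 337.82 mm
late-season: 0.90 × 2.39 × 35 = 75.29 mm
Seasonal total = 434.59 mm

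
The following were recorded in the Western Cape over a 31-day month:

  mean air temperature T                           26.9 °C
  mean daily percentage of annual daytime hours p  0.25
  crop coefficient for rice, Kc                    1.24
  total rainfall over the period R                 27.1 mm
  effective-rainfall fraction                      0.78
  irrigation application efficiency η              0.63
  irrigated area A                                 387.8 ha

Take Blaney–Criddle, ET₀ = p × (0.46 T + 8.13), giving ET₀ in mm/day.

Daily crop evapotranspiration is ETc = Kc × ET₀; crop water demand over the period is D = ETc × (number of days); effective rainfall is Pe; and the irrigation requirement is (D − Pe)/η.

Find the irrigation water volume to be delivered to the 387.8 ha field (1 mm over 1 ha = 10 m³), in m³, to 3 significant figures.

1080000 m³

ET₀ = 0.25 × (0.46 × 26.9 + 8.13) = 0.25 × 20.504 = 5.1260 mm/d
ETc = Kc × ET₀ = 1.24 × 5.1260 = 6.3562 mm/d
Crop demand D = ETc × 31 d = 6.3562 × 31 = 197.042 mm
Pe = 0.78 × 27.1 = 21.138 mm
D − Pe = 197.042 − 21.138 = 175.904 mm
Gross irrigation = 175.904 / 0.63 = 279.213 mm
Volume = 279.213 mm × 387.8 ha × 10 = 1082788.0 m³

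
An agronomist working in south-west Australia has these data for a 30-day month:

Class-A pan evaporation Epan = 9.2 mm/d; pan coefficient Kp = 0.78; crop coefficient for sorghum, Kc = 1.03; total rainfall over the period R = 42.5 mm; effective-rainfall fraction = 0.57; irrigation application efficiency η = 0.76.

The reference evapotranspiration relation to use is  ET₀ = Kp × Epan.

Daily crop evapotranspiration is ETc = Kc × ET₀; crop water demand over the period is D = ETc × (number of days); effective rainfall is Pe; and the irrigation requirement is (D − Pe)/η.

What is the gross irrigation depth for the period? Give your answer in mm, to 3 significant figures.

ET₀ = 0.78 × 9.2 = 7.1760 mm/d
ETc = Kc × ET₀ = 1.03 × 7.1760 = 7.3913 mm/d
Crop demand D = ETc × 30 d = 7.3913 × 30 = 221.739 mm
Pe = 0.57 × 42.5 = 24.225 mm
D − Pe = 221.739 − 24.225 = 197.514 mm
Gross irrigation = 197.514 / 0.76 = 259.887 mm

260 mm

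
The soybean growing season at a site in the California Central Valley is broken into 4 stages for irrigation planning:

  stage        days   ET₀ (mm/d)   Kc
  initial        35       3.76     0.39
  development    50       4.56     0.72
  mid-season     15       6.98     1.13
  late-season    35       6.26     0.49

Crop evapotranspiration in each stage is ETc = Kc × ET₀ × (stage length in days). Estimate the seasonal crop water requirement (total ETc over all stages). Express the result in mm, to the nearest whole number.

initial: 0.39 × 3.76 × 35 = 51.32 mm
development: 0.72 × 4.56 × 50 = 164.16 mm
mid-season: 1.13 × 6.98 × 15 = 118.31 mm
late-season: 0.49 × 6.26 × 35 = 107.36 mm
Seasonal total = 441.15 mm

441 mm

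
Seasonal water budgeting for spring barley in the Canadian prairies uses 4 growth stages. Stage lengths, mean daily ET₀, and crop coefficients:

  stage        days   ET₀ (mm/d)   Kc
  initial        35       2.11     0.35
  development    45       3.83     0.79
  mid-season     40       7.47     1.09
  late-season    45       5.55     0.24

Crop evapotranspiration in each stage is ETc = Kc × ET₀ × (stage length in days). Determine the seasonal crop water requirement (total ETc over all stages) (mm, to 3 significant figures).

initial: 0.35 × 2.11 × 35 = 25.85 mm
development: 0.79 × 3.83 × 45 = 136.16 mm
mid-season: 1.09 × 7.47 × 40 = 325.69 mm
late-season: 0.24 × 5.55 × 45 = 59.94 mm
Seasonal total = 547.64 mm

548 mm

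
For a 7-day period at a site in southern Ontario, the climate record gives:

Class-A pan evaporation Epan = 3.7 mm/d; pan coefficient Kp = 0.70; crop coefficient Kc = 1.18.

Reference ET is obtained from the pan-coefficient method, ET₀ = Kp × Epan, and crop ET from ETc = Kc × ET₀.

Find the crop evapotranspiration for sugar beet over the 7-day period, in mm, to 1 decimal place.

21.4 mm

ET₀ = 0.70 × 3.7 = 2.5900 mm/d
ETc = Kc × ET₀ = 1.18 × 2.5900 = 3.0562 mm/d
Over 7 days: 3.0562 × 7 = 21.393 mm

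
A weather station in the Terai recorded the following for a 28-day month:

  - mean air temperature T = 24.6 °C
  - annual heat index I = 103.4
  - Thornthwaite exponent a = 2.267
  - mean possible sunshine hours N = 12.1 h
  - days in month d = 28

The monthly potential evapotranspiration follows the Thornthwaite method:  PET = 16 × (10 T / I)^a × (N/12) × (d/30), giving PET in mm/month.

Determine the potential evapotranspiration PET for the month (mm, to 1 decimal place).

10T/I = 10 × 24.6 / 103.4 = 2.3791
(10T/I)^a = 2.3791^2.267 = 7.1339
Uncorrected PET = 16 × 7.1339 = 114.142 mm
Correction = (N/12)(d/30) = (12.1/12)(28/30) = 0.9411
PET = 114.142 × 0.9411 = 107.419 mm/month

107.4 mm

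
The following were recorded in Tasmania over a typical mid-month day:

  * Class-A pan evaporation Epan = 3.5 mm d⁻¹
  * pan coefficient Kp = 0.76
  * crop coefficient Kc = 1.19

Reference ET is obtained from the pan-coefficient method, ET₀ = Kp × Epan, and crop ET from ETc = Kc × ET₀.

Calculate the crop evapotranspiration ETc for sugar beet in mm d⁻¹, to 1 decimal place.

ET₀ = 0.76 × 3.5 = 2.6600 mm/d
ETc = Kc × ET₀ = 1.19 × 2.6600 = 3.1654 mm/d

3.2 mm d⁻¹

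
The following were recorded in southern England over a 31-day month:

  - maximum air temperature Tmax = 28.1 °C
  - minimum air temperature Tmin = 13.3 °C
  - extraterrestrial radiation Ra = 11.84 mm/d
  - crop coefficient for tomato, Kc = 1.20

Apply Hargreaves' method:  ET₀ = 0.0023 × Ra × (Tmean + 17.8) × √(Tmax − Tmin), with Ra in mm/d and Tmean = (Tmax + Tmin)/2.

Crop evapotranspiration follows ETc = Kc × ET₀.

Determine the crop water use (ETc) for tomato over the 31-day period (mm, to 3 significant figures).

150 mm

Tmean = (28.1 + 13.3)/2 = 20.70 °C
ET₀ = 0.0023 × 11.84 × (20.70 + 17.8) × √14.8 = 0.0023 × 11.84 × 38.50 × 3.8471 = 4.0334 mm/d
ETc = Kc × ET₀ = 1.20 × 4.0334 = 4.8401 mm/d
Over 31 days: 4.8401 × 31 = 150.043 mm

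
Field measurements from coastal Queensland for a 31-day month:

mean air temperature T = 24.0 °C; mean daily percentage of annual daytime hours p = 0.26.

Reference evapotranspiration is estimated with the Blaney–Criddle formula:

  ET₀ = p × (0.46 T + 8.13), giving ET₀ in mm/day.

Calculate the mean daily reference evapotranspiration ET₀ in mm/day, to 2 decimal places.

ET₀ = 0.26 × (0.46 × 24.0 + 8.13) = 0.26 × 19.170 = 4.9842 mm/d

4.98 mm/day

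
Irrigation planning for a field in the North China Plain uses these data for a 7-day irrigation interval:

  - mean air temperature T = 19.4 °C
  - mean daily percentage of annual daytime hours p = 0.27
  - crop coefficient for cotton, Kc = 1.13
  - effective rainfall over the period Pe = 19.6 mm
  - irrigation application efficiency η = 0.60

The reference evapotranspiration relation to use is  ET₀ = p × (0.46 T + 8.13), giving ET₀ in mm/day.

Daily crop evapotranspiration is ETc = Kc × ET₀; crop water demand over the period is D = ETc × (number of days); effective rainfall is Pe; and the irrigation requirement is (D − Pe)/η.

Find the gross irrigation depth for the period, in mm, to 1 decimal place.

28.0 mm

ET₀ = 0.27 × (0.46 × 19.4 + 8.13) = 0.27 × 17.054 = 4.6046 mm/d
ETc = Kc × ET₀ = 1.13 × 4.6046 = 5.2032 mm/d
Crop demand D = ETc × 7 d = 5.2032 × 7 = 36.422 mm
D − Pe = 36.422 − 19.6 = 16.822 mm
Gross irrigation = 16.822 / 0.60 = 28.037 mm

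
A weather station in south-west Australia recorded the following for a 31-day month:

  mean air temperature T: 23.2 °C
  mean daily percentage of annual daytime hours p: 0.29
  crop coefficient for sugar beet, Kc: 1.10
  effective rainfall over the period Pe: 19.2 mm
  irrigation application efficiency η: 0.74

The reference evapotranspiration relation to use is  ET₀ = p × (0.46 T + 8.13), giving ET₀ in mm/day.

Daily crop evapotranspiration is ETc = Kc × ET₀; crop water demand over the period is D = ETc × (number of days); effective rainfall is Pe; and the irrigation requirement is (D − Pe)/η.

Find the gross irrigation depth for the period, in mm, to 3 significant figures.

ET₀ = 0.29 × (0.46 × 23.2 + 8.13) = 0.29 × 18.802 = 5.4526 mm/d
ETc = Kc × ET₀ = 1.10 × 5.4526 = 5.9979 mm/d
Crop demand D = ETc × 31 d = 5.9979 × 31 = 185.935 mm
D − Pe = 185.935 − 19.2 = 166.735 mm
Gross irrigation = 166.735 / 0.74 = 225.318 mm

225 mm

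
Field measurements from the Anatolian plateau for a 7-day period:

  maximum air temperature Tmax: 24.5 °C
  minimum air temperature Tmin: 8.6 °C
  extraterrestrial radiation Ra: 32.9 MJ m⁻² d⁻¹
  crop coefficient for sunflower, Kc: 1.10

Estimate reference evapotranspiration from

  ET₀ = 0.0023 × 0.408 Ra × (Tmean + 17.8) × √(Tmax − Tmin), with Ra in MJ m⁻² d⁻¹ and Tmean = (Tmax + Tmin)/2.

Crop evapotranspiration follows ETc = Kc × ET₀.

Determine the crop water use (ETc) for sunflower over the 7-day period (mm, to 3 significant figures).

Tmean = (24.5 + 8.6)/2 = 16.55 °C
0.408 Ra = 0.408 × 32.9 = 13.4232 mm/d equivalent
ET₀ = 0.0023 × 13.4232 × (16.55 + 17.8) × √15.9 = 0.0023 × 13.4232 × 34.35 × 3.9875 = 4.2287 mm/d
ETc = Kc × ET₀ = 1.10 × 4.2287 = 4.6516 mm/d
Over 7 days: 4.6516 × 7 = 32.561 mm

32.6 mm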